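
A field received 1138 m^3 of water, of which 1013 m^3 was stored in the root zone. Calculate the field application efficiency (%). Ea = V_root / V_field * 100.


Ea = V_root / V_field * 100 = 1013 / 1138 * 100 = 89.0158%

89.0158 %


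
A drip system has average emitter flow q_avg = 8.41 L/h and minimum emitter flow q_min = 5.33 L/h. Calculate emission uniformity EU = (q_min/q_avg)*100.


EU = (q_min/q_avg)*100 = (5.33/8.41)*100 = 63.3769%

63.3769 %


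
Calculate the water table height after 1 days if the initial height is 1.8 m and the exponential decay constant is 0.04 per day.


m = m0 * exp(-k*t)
m = 1.8 * exp(-0.04 * 1)
m = 1.8 * exp(-0.0400)

1.7294 m


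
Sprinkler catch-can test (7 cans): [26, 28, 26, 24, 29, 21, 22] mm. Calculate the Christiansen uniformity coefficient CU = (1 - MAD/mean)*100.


mean = 25.142857 mm
MAD = 2.408163 mm
CU = (1 - 2.408163/25.142857)*100

90.4221 %


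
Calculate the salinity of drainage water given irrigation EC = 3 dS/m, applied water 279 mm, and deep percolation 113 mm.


EC_dw = EC_iw * D_iw / D_dw
EC_dw = 3 * 279 / 113
EC_dw = 837 / 113

7.4071 dS/m


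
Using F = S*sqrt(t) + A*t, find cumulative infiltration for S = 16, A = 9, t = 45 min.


F = S*sqrt(t) + A*t
F = 16*sqrt(45) + 9*45
F = 16*6.708204 + 405

512.3313 mm


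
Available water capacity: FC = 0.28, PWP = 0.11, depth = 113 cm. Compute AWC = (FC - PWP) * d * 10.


AWC = (FC - PWP) * d * 10
AWC = (0.28 - 0.11) * 113 * 10
AWC = 0.1700 * 113 * 10

192.1000 mm


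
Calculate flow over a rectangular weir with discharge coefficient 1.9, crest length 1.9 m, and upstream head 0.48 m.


Q = C * L * H^(3/2) = 1.9 * 1.9 * 0.48^1.5 = 1.9 * 1.9 * 0.332554

1.2005 m^3/s


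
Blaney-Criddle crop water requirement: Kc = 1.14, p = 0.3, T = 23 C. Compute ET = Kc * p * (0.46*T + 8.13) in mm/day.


ET = Kc * p * (0.46*T + 8.13)
ET = 1.14 * 0.3 * (0.46*23 + 8.13)
ET = 1.14 * 0.3 * 18.7100

6.3988 mm/day


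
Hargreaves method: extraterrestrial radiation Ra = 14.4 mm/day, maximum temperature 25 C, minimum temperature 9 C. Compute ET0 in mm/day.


Tmean = (Tmax + Tmin)/2 = (25 + 9)/2 = 17.0
ET0 = 0.0023 * 14.4 * (17.0 + 17.8) * sqrt(25 - 9)
ET0 = 0.0023 * 14.4 * 34.8 * 4.000000

4.6103 mm/day


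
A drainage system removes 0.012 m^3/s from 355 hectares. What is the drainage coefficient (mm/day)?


DC = Q * 86400 / (A * 10000) * 1000
DC = 0.012 * 86400 / (355 * 10000) * 1000
DC = 1036800.0000 / 3550000

0.2921 mm/day


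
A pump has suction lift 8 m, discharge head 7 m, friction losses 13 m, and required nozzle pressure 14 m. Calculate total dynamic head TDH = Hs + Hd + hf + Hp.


TDH = Hs + Hd + hf + Hp = 8 + 7 + 13 + 14 = 42

42 m


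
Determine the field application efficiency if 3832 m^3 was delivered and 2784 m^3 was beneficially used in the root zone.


Ea = V_root / V_field * 100 = 2784 / 3832 * 100 = 72.6514%

72.6514 %


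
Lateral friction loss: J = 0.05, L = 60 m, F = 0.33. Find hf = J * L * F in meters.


hf = J * L * F = 0.05 * 60 * 0.33 = 0.9900 m

0.9900 m


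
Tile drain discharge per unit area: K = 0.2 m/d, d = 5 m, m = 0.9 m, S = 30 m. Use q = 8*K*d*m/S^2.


q = 8*K*d*m/S^2
q = 8*0.2*5*0.9/30^2
q = 7.2000 / 900

0.0080 m/d


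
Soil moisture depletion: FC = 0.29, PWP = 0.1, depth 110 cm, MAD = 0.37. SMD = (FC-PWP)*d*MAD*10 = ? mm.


SMD = (FC - PWP) * d * MAD * 10
SMD = (0.29 - 0.1) * 110 * 0.37 * 10
SMD = 0.1900 * 110 * 0.37 * 10

77.3300 mm


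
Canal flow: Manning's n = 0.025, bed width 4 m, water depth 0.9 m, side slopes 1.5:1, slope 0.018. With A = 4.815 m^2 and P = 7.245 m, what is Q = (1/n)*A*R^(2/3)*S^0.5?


R = A/P = 4.815/7.245 = 0.664596
Q = (1/0.025) * 4.815 * 0.664596^(2/3) * 0.018^0.5

19.6788 m^3/s


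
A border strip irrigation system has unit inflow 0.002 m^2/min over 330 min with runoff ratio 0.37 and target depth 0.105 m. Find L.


L = q*t/((1+r)*Z)
L = 0.002*330/((1+0.37)*0.105)
L = 0.66/0.14385

4.5881 m


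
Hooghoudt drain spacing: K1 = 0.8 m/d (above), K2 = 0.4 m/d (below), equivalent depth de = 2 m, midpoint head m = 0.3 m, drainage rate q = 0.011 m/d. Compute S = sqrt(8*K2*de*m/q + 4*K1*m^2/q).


S^2 = 8*K2*de*m/q + 4*K1*m^2/q
S^2 = 8*0.4*2*0.3/0.011 + 4*0.8*0.3^2/0.011
S = sqrt(200.7273)

14.1678 m


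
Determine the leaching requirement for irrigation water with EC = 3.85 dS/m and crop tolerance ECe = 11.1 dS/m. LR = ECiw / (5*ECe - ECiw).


LR = ECiw / (5*ECe - ECiw)
LR = 3.85 / (5*11.1 - 3.85)
LR = 3.85 / 51.6500

0.0745


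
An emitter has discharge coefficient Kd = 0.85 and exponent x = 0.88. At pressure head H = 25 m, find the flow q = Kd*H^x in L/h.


q = Kd * H^x = 0.85 * 25^0.88 = 0.85 * 16.989759

14.4413 L/h


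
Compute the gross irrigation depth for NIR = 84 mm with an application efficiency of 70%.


Ea = 70% = 0.7
GID = NIR / Ea = 84 / 0.7 = 120.0000 mm

120.0000 mm


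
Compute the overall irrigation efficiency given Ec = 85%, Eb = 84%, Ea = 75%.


Ec = 0.85, Eb = 0.84, Ea = 0.75
E = 0.85 * 0.84 * 0.75 * 100 = 53.5500%

53.5500 %


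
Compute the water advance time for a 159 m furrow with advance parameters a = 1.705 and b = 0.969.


t = (L/a)^(1/b)
t = (159/1.705)^(1/0.969)
t = 93.255132^(1/0.969)

107.8167 min


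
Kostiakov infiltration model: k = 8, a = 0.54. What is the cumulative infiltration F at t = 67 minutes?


F = k * t^a = 8 * 67^0.54
F = 8 * 9.684571

77.4766 mm


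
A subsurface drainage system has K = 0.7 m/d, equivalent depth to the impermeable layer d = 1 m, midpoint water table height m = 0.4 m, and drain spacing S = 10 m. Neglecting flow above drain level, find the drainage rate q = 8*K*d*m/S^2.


q = 8*K*d*m/S^2
q = 8*0.7*1*0.4/10^2
q = 2.2400 / 100

0.0224 m/d


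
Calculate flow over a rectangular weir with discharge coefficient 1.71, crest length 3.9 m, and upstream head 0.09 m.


Q = C * L * H^(3/2) = 1.71 * 3.9 * 0.09^1.5 = 1.71 * 3.9 * 0.027000

0.1801 m^3/s


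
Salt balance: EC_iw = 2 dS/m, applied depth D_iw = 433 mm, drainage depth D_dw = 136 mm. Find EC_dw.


EC_dw = EC_iw * D_iw / D_dw
EC_dw = 2 * 433 / 136
EC_dw = 866 / 136

6.3676 dS/m


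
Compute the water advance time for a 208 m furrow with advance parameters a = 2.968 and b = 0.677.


t = (L/a)^(1/b)
t = (208/2.968)^(1/0.677)
t = 70.080863^(1/0.677)

532.2846 min


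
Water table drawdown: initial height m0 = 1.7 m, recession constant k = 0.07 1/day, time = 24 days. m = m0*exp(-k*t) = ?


m = m0 * exp(-k*t)
m = 1.7 * exp(-0.07 * 24)
m = 1.7 * exp(-1.6800)

0.3168 m


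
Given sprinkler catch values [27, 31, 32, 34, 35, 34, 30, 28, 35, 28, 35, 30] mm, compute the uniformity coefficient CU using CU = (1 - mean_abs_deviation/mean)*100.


mean = 31.583333 mm
MAD = 2.583333 mm
CU = (1 - 2.583333/31.583333)*100

91.8206 %


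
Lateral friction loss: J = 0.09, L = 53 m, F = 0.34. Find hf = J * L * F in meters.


hf = J * L * F = 0.09 * 53 * 0.34 = 1.6218 m

1.6218 m


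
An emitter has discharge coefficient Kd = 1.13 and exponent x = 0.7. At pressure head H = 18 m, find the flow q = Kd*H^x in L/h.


q = Kd * H^x = 1.13 * 18^0.7 = 1.13 * 7.562942

8.5461 L/h


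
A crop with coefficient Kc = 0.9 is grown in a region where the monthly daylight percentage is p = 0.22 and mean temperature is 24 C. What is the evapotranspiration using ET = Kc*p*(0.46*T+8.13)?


ET = Kc * p * (0.46*T + 8.13)
ET = 0.9 * 0.22 * (0.46*24 + 8.13)
ET = 0.9 * 0.22 * 19.1700

3.7957 mm/day


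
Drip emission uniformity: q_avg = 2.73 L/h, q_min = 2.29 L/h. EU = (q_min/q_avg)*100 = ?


EU = (q_min/q_avg)*100 = (2.29/2.73)*100 = 83.8828%

83.8828 %


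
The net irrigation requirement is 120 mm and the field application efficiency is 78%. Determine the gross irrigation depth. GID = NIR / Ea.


Ea = 78% = 0.78
GID = NIR / Ea = 120 / 0.78 = 153.8462 mm

153.8462 mm


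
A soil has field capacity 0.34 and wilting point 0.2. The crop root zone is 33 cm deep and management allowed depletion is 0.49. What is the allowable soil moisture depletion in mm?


SMD = (FC - PWP) * d * MAD * 10
SMD = (0.34 - 0.2) * 33 * 0.49 * 10
SMD = 0.1400 * 33 * 0.49 * 10

22.6380 mm


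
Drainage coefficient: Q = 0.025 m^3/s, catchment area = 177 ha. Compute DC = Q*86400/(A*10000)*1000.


DC = Q * 86400 / (A * 10000) * 1000
DC = 0.025 * 86400 / (177 * 10000) * 1000
DC = 2160000.0000 / 1770000

1.2203 mm/day


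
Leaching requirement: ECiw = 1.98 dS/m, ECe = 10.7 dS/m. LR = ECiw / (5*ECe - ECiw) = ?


LR = ECiw / (5*ECe - ECiw)
LR = 1.98 / (5*10.7 - 1.98)
LR = 1.98 / 51.5200

0.0384


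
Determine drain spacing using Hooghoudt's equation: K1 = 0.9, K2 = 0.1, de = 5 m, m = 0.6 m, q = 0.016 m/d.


S^2 = 8*K2*de*m/q + 4*K1*m^2/q
S^2 = 8*0.1*5*0.6/0.016 + 4*0.9*0.6^2/0.016
S = sqrt(231.0000)

15.1987 m


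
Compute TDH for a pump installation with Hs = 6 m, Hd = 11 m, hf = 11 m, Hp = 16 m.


TDH = Hs + Hd + hf + Hp = 6 + 11 + 11 + 16 = 44

44 m


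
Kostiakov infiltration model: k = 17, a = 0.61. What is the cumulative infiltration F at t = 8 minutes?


F = k * t^a = 17 * 8^0.61
F = 17 * 3.555371

60.4413 mm


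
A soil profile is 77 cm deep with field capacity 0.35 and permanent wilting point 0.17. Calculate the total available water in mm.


AWC = (FC - PWP) * d * 10
AWC = (0.35 - 0.17) * 77 * 10
AWC = 0.1800 * 77 * 10

138.6000 mm


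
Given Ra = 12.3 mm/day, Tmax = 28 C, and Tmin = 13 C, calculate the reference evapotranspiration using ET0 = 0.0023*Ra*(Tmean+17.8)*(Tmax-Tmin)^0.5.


Tmean = (Tmax + Tmin)/2 = (28 + 13)/2 = 20.5
ET0 = 0.0023 * 12.3 * (20.5 + 17.8) * sqrt(28 - 13)
ET0 = 0.0023 * 12.3 * 38.3 * 3.872983

4.1964 mm/day


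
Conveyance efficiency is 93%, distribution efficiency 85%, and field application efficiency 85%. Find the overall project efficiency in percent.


Ec = 0.93, Eb = 0.85, Ea = 0.85
E = 0.93 * 0.85 * 0.85 * 100 = 67.1925%

67.1925 %


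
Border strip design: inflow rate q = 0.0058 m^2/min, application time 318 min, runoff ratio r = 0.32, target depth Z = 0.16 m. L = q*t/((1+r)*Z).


L = q*t/((1+r)*Z)
L = 0.0058*318/((1+0.32)*0.16)
L = 1.8444/0.2112

8.7330 m


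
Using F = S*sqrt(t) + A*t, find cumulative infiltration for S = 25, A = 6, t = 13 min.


F = S*sqrt(t) + A*t
F = 25*sqrt(13) + 6*13
F = 25*3.605551 + 78

168.1388 mm


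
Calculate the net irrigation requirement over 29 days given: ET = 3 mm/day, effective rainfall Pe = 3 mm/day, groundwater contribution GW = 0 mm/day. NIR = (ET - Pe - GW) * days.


Daily deficit = ET - Pe - GW = 3 - 3 - 0 = 0 mm/day
NIR = 0 * 29 = 0 mm

0 mm


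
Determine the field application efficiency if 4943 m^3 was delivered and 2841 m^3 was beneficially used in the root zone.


Ea = V_root / V_field * 100 = 2841 / 4943 * 100 = 57.4752%

57.4752 %


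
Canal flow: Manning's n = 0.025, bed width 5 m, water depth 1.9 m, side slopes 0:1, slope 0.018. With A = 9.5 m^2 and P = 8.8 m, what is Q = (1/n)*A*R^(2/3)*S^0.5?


R = A/P = 9.5/8.8 = 1.079545
Q = (1/0.025) * 9.5 * 1.079545^(2/3) * 0.018^0.5

53.6513 m^3/s


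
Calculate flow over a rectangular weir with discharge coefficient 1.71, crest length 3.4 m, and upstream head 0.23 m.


Q = C * L * H^(3/2) = 1.71 * 3.4 * 0.23^1.5 = 1.71 * 3.4 * 0.110304

0.6413 m^3/s


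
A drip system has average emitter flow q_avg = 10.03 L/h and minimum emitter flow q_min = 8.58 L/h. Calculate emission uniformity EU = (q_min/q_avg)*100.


EU = (q_min/q_avg)*100 = (8.58/10.03)*100 = 85.5434%

85.5434 %


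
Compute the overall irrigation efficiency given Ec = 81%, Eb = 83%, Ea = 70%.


Ec = 0.81, Eb = 0.83, Ea = 0.7
E = 0.81 * 0.83 * 0.7 * 100 = 47.0610%

47.0610 %


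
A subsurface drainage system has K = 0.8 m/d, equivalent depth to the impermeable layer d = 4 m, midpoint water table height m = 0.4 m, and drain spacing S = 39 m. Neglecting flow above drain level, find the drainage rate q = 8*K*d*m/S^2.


q = 8*K*d*m/S^2
q = 8*0.8*4*0.4/39^2
q = 10.2400 / 1521

0.0067 m/d


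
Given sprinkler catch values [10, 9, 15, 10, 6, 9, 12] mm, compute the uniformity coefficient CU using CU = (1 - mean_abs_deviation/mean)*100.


mean = 10.142857 mm
MAD = 1.918367 mm
CU = (1 - 1.918367/10.142857)*100

81.0865 %


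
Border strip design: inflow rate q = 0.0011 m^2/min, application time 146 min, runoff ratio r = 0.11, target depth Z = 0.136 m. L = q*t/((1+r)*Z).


L = q*t/((1+r)*Z)
L = 0.0011*146/((1+0.11)*0.136)
L = 0.1606/0.15096

1.0639 m


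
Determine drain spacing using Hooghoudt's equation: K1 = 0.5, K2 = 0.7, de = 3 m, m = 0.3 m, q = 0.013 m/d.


S^2 = 8*K2*de*m/q + 4*K1*m^2/q
S^2 = 8*0.7*3*0.3/0.013 + 4*0.5*0.3^2/0.013
S = sqrt(401.5385)

20.0384 m


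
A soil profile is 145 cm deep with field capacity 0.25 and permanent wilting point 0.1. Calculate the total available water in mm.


AWC = (FC - PWP) * d * 10
AWC = (0.25 - 0.1) * 145 * 10
AWC = 0.1500 * 145 * 10

217.5000 mm


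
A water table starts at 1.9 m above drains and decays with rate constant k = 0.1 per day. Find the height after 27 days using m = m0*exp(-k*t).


m = m0 * exp(-k*t)
m = 1.9 * exp(-0.1 * 27)
m = 1.9 * exp(-2.7000)

0.1277 m


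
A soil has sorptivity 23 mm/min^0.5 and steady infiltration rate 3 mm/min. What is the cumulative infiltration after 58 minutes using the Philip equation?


F = S*sqrt(t) + A*t
F = 23*sqrt(58) + 3*58
F = 23*7.615773 + 174

349.1628 mm


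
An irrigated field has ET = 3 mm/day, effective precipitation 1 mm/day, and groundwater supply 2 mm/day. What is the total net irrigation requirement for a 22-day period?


Daily deficit = ET - Pe - GW = 3 - 1 - 2 = 0 mm/day
NIR = 0 * 22 = 0 mm

0 mm


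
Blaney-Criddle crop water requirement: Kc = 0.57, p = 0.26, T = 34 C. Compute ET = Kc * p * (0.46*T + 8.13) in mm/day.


ET = Kc * p * (0.46*T + 8.13)
ET = 0.57 * 0.26 * (0.46*34 + 8.13)
ET = 0.57 * 0.26 * 23.7700

3.5227 mm/day


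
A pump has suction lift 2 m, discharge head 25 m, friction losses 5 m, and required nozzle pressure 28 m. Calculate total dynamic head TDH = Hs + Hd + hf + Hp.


TDH = Hs + Hd + hf + Hp = 2 + 25 + 5 + 28 = 60

60 m


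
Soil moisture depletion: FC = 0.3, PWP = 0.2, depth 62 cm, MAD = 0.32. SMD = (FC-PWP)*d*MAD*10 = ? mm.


SMD = (FC - PWP) * d * MAD * 10
SMD = (0.3 - 0.2) * 62 * 0.32 * 10
SMD = 0.1000 * 62 * 0.32 * 10

19.8400 mm


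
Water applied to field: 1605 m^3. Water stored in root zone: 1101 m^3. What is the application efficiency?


Ea = V_root / V_field * 100 = 1101 / 1605 * 100 = 68.5981%

68.5981 %


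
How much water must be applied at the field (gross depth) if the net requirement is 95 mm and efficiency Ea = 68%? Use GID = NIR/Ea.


Ea = 68% = 0.68
GID = NIR / Ea = 95 / 0.68 = 139.7059 mm

139.7059 mm


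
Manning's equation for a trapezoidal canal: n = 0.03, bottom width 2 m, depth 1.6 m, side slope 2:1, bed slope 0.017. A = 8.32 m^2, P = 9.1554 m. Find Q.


R = A/P = 8.32/9.1554 = 0.908753
Q = (1/0.03) * 8.32 * 0.908753^(2/3) * 0.017^0.5

33.9253 m^3/s


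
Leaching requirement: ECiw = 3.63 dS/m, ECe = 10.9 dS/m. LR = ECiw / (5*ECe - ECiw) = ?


LR = ECiw / (5*ECe - ECiw)
LR = 3.63 / (5*10.9 - 3.63)
LR = 3.63 / 50.8700

0.0714


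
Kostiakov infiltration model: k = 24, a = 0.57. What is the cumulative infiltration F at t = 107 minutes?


F = k * t^a = 24 * 107^0.57
F = 24 * 14.346592

344.3182 mm


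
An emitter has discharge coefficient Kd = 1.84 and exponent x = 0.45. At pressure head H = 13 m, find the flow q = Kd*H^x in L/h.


q = Kd * H^x = 1.84 * 13^0.45 = 1.84 * 3.171572

5.8357 L/h


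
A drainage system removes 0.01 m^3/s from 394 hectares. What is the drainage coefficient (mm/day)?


DC = Q * 86400 / (A * 10000) * 1000
DC = 0.01 * 86400 / (394 * 10000) * 1000
DC = 864000.0000 / 3940000

0.2193 mm/day


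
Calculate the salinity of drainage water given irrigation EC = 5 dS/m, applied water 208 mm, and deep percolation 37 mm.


EC_dw = EC_iw * D_iw / D_dw
EC_dw = 5 * 208 / 37
EC_dw = 1040 / 37

28.1081 dS/m


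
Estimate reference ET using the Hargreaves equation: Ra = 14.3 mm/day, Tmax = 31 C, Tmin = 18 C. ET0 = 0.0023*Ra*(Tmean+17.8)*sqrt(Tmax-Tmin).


Tmean = (Tmax + Tmin)/2 = (31 + 18)/2 = 24.5
ET0 = 0.0023 * 14.3 * (24.5 + 17.8) * sqrt(31 - 18)
ET0 = 0.0023 * 14.3 * 42.3 * 3.605551

5.0162 mm/day


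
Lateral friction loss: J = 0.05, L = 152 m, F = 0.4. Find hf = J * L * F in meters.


hf = J * L * F = 0.05 * 152 * 0.4 = 3.0400 m

3.0400 m


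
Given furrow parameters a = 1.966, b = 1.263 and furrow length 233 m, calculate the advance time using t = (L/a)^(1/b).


t = (L/a)^(1/b)
t = (233/1.966)^(1/1.263)
t = 118.514751^(1/1.263)

43.8472 min


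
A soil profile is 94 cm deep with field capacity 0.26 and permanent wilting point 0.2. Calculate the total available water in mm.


AWC = (FC - PWP) * d * 10
AWC = (0.26 - 0.2) * 94 * 10
AWC = 0.0600 * 94 * 10

56.4000 mm


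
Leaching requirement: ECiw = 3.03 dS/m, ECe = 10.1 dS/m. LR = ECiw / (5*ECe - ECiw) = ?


LR = ECiw / (5*ECe - ECiw)
LR = 3.03 / (5*10.1 - 3.03)
LR = 3.03 / 47.4700

0.0638


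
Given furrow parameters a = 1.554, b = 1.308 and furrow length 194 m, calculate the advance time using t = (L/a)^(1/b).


t = (L/a)^(1/b)
t = (194/1.554)^(1/1.308)
t = 124.839125^(1/1.308)

40.0603 min


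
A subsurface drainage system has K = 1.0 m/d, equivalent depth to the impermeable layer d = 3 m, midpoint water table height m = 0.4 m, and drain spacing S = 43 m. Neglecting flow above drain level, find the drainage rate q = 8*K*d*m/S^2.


q = 8*K*d*m/S^2
q = 8*1.0*3*0.4/43^2
q = 9.6000 / 1849

0.0052 m/d


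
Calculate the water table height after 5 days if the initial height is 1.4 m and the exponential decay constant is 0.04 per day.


m = m0 * exp(-k*t)
m = 1.4 * exp(-0.04 * 5)
m = 1.4 * exp(-0.2000)

1.1462 m


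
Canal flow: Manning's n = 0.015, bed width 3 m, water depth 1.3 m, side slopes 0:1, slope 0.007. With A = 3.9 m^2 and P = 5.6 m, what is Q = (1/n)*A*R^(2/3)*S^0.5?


R = A/P = 3.9/5.6 = 0.696429
Q = (1/0.015) * 3.9 * 0.696429^(2/3) * 0.007^0.5

17.0912 m^3/s


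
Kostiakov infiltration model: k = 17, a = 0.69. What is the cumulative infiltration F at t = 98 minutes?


F = k * t^a = 17 * 98^0.69
F = 17 * 23.656255

402.1563 mm


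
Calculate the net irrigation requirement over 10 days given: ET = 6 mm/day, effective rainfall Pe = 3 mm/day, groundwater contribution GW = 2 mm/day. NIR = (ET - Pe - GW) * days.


Daily deficit = ET - Pe - GW = 6 - 3 - 2 = 1 mm/day
NIR = 1 * 10 = 10 mm

10.0000 mm


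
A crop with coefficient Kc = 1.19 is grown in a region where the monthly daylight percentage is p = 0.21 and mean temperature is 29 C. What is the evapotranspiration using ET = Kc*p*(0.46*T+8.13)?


ET = Kc * p * (0.46*T + 8.13)
ET = 1.19 * 0.21 * (0.46*29 + 8.13)
ET = 1.19 * 0.21 * 21.4700

5.3654 mm/day


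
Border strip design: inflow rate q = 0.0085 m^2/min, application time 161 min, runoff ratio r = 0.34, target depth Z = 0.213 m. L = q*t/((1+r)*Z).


L = q*t/((1+r)*Z)
L = 0.0085*161/((1+0.34)*0.213)
L = 1.3685/0.28542

4.7947 m


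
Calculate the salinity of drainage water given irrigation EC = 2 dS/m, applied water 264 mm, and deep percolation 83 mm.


EC_dw = EC_iw * D_iw / D_dw
EC_dw = 2 * 264 / 83
EC_dw = 528 / 83

6.3614 dS/m


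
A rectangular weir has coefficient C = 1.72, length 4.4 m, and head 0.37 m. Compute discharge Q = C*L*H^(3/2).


Q = C * L * H^(3/2) = 1.72 * 4.4 * 0.37^1.5 = 1.72 * 4.4 * 0.225062

1.7033 m^3/s


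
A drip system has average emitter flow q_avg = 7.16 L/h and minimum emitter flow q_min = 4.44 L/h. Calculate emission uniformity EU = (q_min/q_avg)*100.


EU = (q_min/q_avg)*100 = (4.44/7.16)*100 = 62.0112%

62.0112 %


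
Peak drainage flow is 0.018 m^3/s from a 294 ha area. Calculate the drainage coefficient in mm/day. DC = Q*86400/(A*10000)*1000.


DC = Q * 86400 / (A * 10000) * 1000
DC = 0.018 * 86400 / (294 * 10000) * 1000
DC = 1555200.0000 / 2940000

0.5290 mm/day


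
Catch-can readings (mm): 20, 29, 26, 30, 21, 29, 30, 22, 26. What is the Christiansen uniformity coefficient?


mean = 25.888889 mm
MAD = 3.259259 mm
CU = (1 - 3.259259/25.888889)*100

87.4106 %


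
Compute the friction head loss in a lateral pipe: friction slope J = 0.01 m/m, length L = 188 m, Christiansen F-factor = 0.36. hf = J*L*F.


hf = J * L * F = 0.01 * 188 * 0.36 = 0.6768 m

0.6768 m


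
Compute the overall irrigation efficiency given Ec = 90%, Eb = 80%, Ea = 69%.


Ec = 0.9, Eb = 0.8, Ea = 0.69
E = 0.9 * 0.8 * 0.69 * 100 = 49.6800%

49.6800 %


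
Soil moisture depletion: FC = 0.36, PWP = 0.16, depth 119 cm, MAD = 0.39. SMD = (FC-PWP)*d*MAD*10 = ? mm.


SMD = (FC - PWP) * d * MAD * 10
SMD = (0.36 - 0.16) * 119 * 0.39 * 10
SMD = 0.2000 * 119 * 0.39 * 10

92.8200 mm


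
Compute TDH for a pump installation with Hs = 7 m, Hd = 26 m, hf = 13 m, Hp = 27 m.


TDH = Hs + Hd + hf + Hp = 7 + 26 + 13 + 27 = 73

73 m


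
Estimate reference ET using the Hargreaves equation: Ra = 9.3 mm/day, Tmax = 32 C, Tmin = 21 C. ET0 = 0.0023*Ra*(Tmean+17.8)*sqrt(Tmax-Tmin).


Tmean = (Tmax + Tmin)/2 = (32 + 21)/2 = 26.5
ET0 = 0.0023 * 9.3 * (26.5 + 17.8) * sqrt(32 - 21)
ET0 = 0.0023 * 9.3 * 44.3 * 3.316625

3.1428 mm/day


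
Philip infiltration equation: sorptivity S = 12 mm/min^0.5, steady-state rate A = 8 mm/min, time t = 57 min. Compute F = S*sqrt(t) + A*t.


F = S*sqrt(t) + A*t
F = 12*sqrt(57) + 8*57
F = 12*7.549834 + 456

546.5980 mm


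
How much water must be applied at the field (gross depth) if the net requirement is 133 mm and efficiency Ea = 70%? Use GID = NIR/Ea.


Ea = 70% = 0.7
GID = NIR / Ea = 133 / 0.7 = 190.0000 mm

190.0000 mm


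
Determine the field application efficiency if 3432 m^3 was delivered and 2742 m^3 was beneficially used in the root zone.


Ea = V_root / V_field * 100 = 2742 / 3432 * 100 = 79.8951%

79.8951 %


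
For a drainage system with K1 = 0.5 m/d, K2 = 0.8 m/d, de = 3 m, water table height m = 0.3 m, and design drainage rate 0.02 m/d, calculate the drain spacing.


S^2 = 8*K2*de*m/q + 4*K1*m^2/q
S^2 = 8*0.8*3*0.3/0.02 + 4*0.5*0.3^2/0.02
S = sqrt(297.0000)

17.2337 m


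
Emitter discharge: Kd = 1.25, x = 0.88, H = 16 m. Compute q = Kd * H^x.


q = Kd * H^x = 1.25 * 16^0.88 = 1.25 * 11.471642

14.3396 L/h


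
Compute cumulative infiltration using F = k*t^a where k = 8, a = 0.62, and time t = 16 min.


F = k * t^a = 8 * 16^0.62
F = 8 * 5.578975

44.6318 mm


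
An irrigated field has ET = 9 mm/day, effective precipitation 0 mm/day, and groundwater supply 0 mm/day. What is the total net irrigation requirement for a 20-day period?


Daily deficit = ET - Pe - GW = 9 - 0 - 0 = 9 mm/day
NIR = 9 * 20 = 180 mm

180.0000 mm


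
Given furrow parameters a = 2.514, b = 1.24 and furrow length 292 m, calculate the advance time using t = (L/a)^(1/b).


t = (L/a)^(1/b)
t = (292/2.514)^(1/1.24)
t = 116.149562^(1/1.24)

46.2740 min


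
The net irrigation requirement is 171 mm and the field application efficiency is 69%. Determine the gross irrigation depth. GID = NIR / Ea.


Ea = 69% = 0.69
GID = NIR / Ea = 171 / 0.69 = 247.8261 mm

247.8261 mm


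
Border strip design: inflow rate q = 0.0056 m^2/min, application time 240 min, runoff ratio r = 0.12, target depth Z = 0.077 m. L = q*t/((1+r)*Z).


L = q*t/((1+r)*Z)
L = 0.0056*240/((1+0.12)*0.077)
L = 1.344/0.08624

15.5844 m


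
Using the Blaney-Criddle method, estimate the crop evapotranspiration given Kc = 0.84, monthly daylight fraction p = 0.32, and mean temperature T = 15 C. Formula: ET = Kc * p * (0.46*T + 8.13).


ET = Kc * p * (0.46*T + 8.13)
ET = 0.84 * 0.32 * (0.46*15 + 8.13)
ET = 0.84 * 0.32 * 15.0300

4.0401 mm/day


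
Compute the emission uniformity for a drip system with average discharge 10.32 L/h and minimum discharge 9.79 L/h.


EU = (q_min/q_avg)*100 = (9.79/10.32)*100 = 94.8643%

94.8643 %


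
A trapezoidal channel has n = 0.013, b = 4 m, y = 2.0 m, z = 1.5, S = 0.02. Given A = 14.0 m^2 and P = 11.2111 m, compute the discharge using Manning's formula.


R = A/P = 14.0/11.2111 = 1.248762
Q = (1/0.013) * 14.0 * 1.248762^(2/3) * 0.02^0.5

176.6117 m^3/s


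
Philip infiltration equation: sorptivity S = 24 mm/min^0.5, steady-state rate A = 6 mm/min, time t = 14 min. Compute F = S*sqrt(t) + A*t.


F = S*sqrt(t) + A*t
F = 24*sqrt(14) + 6*14
F = 24*3.741657 + 84

173.7998 mm


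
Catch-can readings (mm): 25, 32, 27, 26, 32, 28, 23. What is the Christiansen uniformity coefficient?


mean = 27.571429 mm
MAD = 2.653061 mm
CU = (1 - 2.653061/27.571429)*100

90.3775 %


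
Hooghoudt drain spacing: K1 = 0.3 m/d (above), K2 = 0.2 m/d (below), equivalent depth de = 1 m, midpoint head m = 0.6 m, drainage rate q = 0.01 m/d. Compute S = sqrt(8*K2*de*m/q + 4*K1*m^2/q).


S^2 = 8*K2*de*m/q + 4*K1*m^2/q
S^2 = 8*0.2*1*0.6/0.01 + 4*0.3*0.6^2/0.01
S = sqrt(139.2000)

11.7983 m


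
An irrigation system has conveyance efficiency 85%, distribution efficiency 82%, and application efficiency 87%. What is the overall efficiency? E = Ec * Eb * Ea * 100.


Ec = 0.85, Eb = 0.82, Ea = 0.87
E = 0.85 * 0.82 * 0.87 * 100 = 60.6390%

60.6390 %


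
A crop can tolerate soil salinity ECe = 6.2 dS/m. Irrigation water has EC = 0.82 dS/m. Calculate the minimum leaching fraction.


LR = ECiw / (5*ECe - ECiw)
LR = 0.82 / (5*6.2 - 0.82)
LR = 0.82 / 30.1800

0.0272


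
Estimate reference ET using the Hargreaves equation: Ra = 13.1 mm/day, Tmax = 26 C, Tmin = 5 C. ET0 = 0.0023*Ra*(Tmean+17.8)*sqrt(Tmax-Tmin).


Tmean = (Tmax + Tmin)/2 = (26 + 5)/2 = 15.5
ET0 = 0.0023 * 13.1 * (15.5 + 17.8) * sqrt(26 - 5)
ET0 = 0.0023 * 13.1 * 33.3 * 4.582576

4.5978 mm/day


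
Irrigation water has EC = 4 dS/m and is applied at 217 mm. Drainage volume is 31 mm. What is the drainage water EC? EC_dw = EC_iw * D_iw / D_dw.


EC_dw = EC_iw * D_iw / D_dw
EC_dw = 4 * 217 / 31
EC_dw = 868 / 31

28.0000 dS/m


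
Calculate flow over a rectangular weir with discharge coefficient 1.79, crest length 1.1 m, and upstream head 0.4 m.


Q = C * L * H^(3/2) = 1.79 * 1.1 * 0.4^1.5 = 1.79 * 1.1 * 0.252982

0.4981 m^3/s


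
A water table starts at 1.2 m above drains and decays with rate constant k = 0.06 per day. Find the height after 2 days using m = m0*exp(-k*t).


m = m0 * exp(-k*t)
m = 1.2 * exp(-0.06 * 2)
m = 1.2 * exp(-0.1200)

1.0643 m


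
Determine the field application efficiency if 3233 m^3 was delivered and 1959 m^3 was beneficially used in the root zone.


Ea = V_root / V_field * 100 = 1959 / 3233 * 100 = 60.5939%

60.5939 %


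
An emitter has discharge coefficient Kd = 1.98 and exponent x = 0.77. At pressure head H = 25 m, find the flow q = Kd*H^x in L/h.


q = Kd * H^x = 1.98 * 25^0.77 = 1.98 * 11.923776

23.6091 L/h


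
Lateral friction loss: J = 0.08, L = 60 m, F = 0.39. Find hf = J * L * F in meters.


hf = J * L * F = 0.08 * 60 * 0.39 = 1.8720 m

1.8720 m


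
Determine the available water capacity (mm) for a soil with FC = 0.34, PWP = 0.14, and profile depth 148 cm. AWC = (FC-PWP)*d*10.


AWC = (FC - PWP) * d * 10
AWC = (0.34 - 0.14) * 148 * 10
AWC = 0.2000 * 148 * 10

296.0000 mm


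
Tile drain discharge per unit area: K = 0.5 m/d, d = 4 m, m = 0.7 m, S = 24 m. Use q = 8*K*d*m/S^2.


q = 8*K*d*m/S^2
q = 8*0.5*4*0.7/24^2
q = 11.2000 / 576

0.0194 m/d


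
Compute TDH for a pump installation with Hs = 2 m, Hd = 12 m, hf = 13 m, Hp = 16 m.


TDH = Hs + Hd + hf + Hp = 2 + 12 + 13 + 16 = 43

43 m


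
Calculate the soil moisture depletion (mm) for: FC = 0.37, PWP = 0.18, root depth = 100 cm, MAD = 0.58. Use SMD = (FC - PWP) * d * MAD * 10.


SMD = (FC - PWP) * d * MAD * 10
SMD = (0.37 - 0.18) * 100 * 0.58 * 10
SMD = 0.1900 * 100 * 0.58 * 10

110.2000 mm


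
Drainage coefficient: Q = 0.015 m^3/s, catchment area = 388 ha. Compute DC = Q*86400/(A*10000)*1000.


DC = Q * 86400 / (A * 10000) * 1000
DC = 0.015 * 86400 / (388 * 10000) * 1000
DC = 1296000.0000 / 3880000

0.3340 mm/day


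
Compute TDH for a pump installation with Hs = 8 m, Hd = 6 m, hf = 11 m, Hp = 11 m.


TDH = Hs + Hd + hf + Hp = 8 + 6 + 11 + 11 = 36

36 m


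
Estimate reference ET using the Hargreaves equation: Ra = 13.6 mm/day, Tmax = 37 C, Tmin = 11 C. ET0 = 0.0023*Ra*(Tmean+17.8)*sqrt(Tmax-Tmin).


Tmean = (Tmax + Tmin)/2 = (37 + 11)/2 = 24.0
ET0 = 0.0023 * 13.6 * (24.0 + 17.8) * sqrt(37 - 11)
ET0 = 0.0023 * 13.6 * 41.8 * 5.099020

6.6670 mm/day


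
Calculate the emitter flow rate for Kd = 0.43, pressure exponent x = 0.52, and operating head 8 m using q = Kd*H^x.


q = Kd * H^x = 0.43 * 8^0.52 = 0.43 * 2.948538

1.2679 L/h


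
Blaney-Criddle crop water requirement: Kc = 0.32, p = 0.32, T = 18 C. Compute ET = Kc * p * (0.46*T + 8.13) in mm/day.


ET = Kc * p * (0.46*T + 8.13)
ET = 0.32 * 0.32 * (0.46*18 + 8.13)
ET = 0.32 * 0.32 * 16.4100

1.6804 mm/day


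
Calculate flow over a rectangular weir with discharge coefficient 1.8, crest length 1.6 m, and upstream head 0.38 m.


Q = C * L * H^(3/2) = 1.8 * 1.6 * 0.38^1.5 = 1.8 * 1.6 * 0.234248

0.6746 m^3/s


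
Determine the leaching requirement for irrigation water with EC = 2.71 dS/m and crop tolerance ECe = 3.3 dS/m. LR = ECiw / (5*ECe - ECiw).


LR = ECiw / (5*ECe - ECiw)
LR = 2.71 / (5*3.3 - 2.71)
LR = 2.71 / 13.7900

0.1965


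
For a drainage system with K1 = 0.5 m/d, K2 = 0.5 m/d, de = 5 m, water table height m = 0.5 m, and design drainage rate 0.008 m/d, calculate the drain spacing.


S^2 = 8*K2*de*m/q + 4*K1*m^2/q
S^2 = 8*0.5*5*0.5/0.008 + 4*0.5*0.5^2/0.008
S = sqrt(1312.5000)

36.2284 m


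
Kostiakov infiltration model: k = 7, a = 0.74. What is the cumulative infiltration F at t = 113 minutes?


F = k * t^a = 7 * 113^0.74
F = 7 * 33.058112

231.4068 mm


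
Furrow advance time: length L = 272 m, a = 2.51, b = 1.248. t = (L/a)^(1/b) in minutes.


t = (L/a)^(1/b)
t = (272/2.51)^(1/1.248)
t = 108.366534^(1/1.248)

42.7095 min


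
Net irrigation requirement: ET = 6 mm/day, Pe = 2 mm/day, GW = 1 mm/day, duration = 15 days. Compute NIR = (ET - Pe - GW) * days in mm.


Daily deficit = ET - Pe - GW = 6 - 2 - 1 = 3 mm/day
NIR = 3 * 15 = 45 mm

45.0000 mm


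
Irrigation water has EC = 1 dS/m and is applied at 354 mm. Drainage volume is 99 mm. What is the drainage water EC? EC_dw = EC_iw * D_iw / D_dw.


EC_dw = EC_iw * D_iw / D_dw
EC_dw = 1 * 354 / 99
EC_dw = 354 / 99

3.5758 dS/m


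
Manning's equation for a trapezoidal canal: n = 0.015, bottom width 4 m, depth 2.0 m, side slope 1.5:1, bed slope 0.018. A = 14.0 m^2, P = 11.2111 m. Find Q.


R = A/P = 14.0/11.2111 = 1.248762
Q = (1/0.015) * 14.0 * 1.248762^(2/3) * 0.018^0.5

145.2088 m^3/s


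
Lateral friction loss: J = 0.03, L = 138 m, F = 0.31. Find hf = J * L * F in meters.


hf = J * L * F = 0.03 * 138 * 0.31 = 1.2834 m

1.2834 m


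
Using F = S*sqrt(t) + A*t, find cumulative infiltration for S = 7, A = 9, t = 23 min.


F = S*sqrt(t) + A*t
F = 7*sqrt(23) + 9*23
F = 7*4.795832 + 207

240.5708 mm


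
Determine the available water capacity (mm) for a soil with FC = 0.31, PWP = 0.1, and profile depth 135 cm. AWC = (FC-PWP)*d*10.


AWC = (FC - PWP) * d * 10
AWC = (0.31 - 0.1) * 135 * 10
AWC = 0.2100 * 135 * 10

283.5000 mm


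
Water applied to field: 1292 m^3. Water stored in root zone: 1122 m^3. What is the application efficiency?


Ea = V_root / V_field * 100 = 1122 / 1292 * 100 = 86.8421%

86.8421 %


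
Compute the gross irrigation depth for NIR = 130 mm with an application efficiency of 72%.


Ea = 72% = 0.72
GID = NIR / Ea = 130 / 0.72 = 180.5556 mm

180.5556 mm


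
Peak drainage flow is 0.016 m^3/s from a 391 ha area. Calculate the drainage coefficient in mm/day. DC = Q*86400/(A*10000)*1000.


DC = Q * 86400 / (A * 10000) * 1000
DC = 0.016 * 86400 / (391 * 10000) * 1000
DC = 1382400.0000 / 3910000

0.3536 mm/day


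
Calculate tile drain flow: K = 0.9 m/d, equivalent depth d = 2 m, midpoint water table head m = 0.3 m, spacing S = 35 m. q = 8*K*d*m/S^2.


q = 8*K*d*m/S^2
q = 8*0.9*2*0.3/35^2
q = 4.3200 / 1225

0.0035 m/d


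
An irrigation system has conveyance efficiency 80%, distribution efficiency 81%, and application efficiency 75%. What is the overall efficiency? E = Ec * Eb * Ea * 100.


Ec = 0.8, Eb = 0.81, Ea = 0.75
E = 0.8 * 0.81 * 0.75 * 100 = 48.6000%

48.6000 %


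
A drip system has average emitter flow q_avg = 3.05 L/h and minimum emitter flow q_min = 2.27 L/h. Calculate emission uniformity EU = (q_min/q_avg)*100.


EU = (q_min/q_avg)*100 = (2.27/3.05)*100 = 74.4262%

74.4262 %


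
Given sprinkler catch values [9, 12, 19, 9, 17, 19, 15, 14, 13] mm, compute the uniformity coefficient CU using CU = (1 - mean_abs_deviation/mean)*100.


mean = 14.111111 mm
MAD = 3.012346 mm
CU = (1 - 3.012346/14.111111)*100

78.6527 %


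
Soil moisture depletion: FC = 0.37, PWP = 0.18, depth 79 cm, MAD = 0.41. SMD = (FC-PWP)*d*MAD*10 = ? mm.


SMD = (FC - PWP) * d * MAD * 10
SMD = (0.37 - 0.18) * 79 * 0.41 * 10
SMD = 0.1900 * 79 * 0.41 * 10

61.5410 mm


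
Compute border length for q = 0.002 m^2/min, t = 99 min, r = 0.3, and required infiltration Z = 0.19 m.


L = q*t/((1+r)*Z)
L = 0.002*99/((1+0.3)*0.19)
L = 0.198/0.247

0.8016 m


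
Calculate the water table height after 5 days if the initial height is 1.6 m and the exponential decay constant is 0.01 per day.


m = m0 * exp(-k*t)
m = 1.6 * exp(-0.01 * 5)
m = 1.6 * exp(-0.0500)

1.5220 m


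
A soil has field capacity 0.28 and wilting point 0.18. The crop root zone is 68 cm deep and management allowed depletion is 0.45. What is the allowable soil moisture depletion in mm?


SMD = (FC - PWP) * d * MAD * 10
SMD = (0.28 - 0.18) * 68 * 0.45 * 10
SMD = 0.1000 * 68 * 0.45 * 10

30.6000 mm


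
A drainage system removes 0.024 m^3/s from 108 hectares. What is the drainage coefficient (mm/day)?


DC = Q * 86400 / (A * 10000) * 1000
DC = 0.024 * 86400 / (108 * 10000) * 1000
DC = 2073600.0000 / 1080000

1.9200 mm/day


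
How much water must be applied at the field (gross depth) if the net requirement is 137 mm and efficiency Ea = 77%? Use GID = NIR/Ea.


Ea = 77% = 0.77
GID = NIR / Ea = 137 / 0.77 = 177.9221 mm

177.9221 mm


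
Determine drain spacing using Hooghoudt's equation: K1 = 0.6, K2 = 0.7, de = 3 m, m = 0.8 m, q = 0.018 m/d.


S^2 = 8*K2*de*m/q + 4*K1*m^2/q
S^2 = 8*0.7*3*0.8/0.018 + 4*0.6*0.8^2/0.018
S = sqrt(832.0000)

28.8444 m


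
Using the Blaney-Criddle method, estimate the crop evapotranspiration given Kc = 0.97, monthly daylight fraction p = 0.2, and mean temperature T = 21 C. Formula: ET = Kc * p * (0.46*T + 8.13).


ET = Kc * p * (0.46*T + 8.13)
ET = 0.97 * 0.2 * (0.46*21 + 8.13)
ET = 0.97 * 0.2 * 17.7900

3.4513 mm/day


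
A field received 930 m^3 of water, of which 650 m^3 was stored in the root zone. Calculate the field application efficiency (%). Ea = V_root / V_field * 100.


Ea = V_root / V_field * 100 = 650 / 930 * 100 = 69.8925%

69.8925 %


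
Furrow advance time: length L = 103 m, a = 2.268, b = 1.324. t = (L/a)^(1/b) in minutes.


t = (L/a)^(1/b)
t = (103/2.268)^(1/1.324)
t = 45.414462^(1/1.324)

17.8508 min


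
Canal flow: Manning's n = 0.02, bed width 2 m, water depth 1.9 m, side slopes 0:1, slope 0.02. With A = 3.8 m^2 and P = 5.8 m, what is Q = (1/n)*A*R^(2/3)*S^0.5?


R = A/P = 3.8/5.8 = 0.655172
Q = (1/0.02) * 3.8 * 0.655172^(2/3) * 0.02^0.5

20.2693 m^3/s


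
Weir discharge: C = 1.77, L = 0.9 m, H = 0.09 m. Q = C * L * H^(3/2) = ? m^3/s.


Q = C * L * H^(3/2) = 1.77 * 0.9 * 0.09^1.5 = 1.77 * 0.9 * 0.027000

0.0430 m^3/s


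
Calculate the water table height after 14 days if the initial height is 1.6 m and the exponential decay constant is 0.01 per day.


m = m0 * exp(-k*t)
m = 1.6 * exp(-0.01 * 14)
m = 1.6 * exp(-0.1400)

1.3910 m


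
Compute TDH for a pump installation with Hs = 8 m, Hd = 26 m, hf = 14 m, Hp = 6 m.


TDH = Hs + Hd + hf + Hp = 8 + 26 + 14 + 6 = 54

54 m


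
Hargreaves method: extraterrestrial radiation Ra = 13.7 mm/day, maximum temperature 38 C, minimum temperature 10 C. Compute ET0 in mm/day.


Tmean = (Tmax + Tmin)/2 = (38 + 10)/2 = 24.0
ET0 = 0.0023 * 13.7 * (24.0 + 17.8) * sqrt(38 - 10)
ET0 = 0.0023 * 13.7 * 41.8 * 5.291503

6.9695 mm/day


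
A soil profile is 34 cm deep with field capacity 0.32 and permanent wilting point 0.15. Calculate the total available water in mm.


AWC = (FC - PWP) * d * 10
AWC = (0.32 - 0.15) * 34 * 10
AWC = 0.1700 * 34 * 10

57.8000 mm


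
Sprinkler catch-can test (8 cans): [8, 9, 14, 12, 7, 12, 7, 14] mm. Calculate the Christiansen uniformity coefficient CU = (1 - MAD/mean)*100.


mean = 10.375000 mm
MAD = 2.625000 mm
CU = (1 - 2.625000/10.375000)*100

74.6988 %


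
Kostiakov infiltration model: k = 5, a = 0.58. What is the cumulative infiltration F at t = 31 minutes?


F = k * t^a = 5 * 31^0.58
F = 5 * 7.328073

36.6404 mm


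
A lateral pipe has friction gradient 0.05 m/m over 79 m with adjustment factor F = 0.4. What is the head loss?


hf = J * L * F = 0.05 * 79 * 0.4 = 1.5800 m

1.5800 m


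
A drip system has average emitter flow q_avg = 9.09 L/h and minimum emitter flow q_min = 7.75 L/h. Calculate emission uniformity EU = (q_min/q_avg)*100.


EU = (q_min/q_avg)*100 = (7.75/9.09)*100 = 85.2585%

85.2585 %


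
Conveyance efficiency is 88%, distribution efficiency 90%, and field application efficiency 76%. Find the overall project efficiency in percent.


Ec = 0.88, Eb = 0.9, Ea = 0.76
E = 0.88 * 0.9 * 0.76 * 100 = 60.1920%

60.1920 %


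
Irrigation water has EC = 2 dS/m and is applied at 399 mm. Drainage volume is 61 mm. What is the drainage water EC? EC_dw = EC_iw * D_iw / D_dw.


EC_dw = EC_iw * D_iw / D_dw
EC_dw = 2 * 399 / 61
EC_dw = 798 / 61

13.0820 dS/m


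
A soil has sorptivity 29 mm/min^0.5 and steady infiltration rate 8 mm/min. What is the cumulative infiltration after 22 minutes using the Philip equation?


F = S*sqrt(t) + A*t
F = 29*sqrt(22) + 8*22
F = 29*4.690416 + 176

312.0221 mm


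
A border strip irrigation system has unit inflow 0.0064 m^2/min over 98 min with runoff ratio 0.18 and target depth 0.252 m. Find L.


L = q*t/((1+r)*Z)
L = 0.0064*98/((1+0.18)*0.252)
L = 0.6272/0.29736

2.1092 m


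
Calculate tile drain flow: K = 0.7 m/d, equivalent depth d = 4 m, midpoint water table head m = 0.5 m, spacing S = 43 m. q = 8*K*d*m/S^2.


q = 8*K*d*m/S^2
q = 8*0.7*4*0.5/43^2
q = 11.2000 / 1849

0.0061 m/d


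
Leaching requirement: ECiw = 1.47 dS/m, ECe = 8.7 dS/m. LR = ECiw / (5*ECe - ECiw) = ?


LR = ECiw / (5*ECe - ECiw)
LR = 1.47 / (5*8.7 - 1.47)
LR = 1.47 / 42.0300

0.0350


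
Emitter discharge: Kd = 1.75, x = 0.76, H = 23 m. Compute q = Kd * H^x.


q = Kd * H^x = 1.75 * 23^0.76 = 1.75 * 10.837102

18.9649 L/h


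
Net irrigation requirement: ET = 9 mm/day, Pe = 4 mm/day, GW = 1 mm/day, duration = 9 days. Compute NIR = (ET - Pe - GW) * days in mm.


Daily deficit = ET - Pe - GW = 9 - 4 - 1 = 4 mm/day
NIR = 4 * 9 = 36 mm

36.0000 mm


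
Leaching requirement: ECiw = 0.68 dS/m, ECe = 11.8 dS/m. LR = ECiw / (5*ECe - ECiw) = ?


LR = ECiw / (5*ECe - ECiw)
LR = 0.68 / (5*11.8 - 0.68)
LR = 0.68 / 58.3200

0.0117


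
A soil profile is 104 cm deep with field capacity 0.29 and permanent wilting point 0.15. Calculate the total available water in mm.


AWC = (FC - PWP) * d * 10
AWC = (0.29 - 0.15) * 104 * 10
AWC = 0.1400 * 104 * 10

145.6000 mm
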